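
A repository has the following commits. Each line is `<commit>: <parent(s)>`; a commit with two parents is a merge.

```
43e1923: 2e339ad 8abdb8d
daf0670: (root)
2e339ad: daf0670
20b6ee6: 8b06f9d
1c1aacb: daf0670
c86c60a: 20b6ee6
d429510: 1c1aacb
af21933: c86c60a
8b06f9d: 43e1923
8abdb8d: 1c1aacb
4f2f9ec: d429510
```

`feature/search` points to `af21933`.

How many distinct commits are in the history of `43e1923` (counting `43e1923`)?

5

Walking parent pointers from 43e1923: reachable set = {1c1aacb, 2e339ad, 43e1923, 8abdb8d, daf0670}.
That is 5 commits.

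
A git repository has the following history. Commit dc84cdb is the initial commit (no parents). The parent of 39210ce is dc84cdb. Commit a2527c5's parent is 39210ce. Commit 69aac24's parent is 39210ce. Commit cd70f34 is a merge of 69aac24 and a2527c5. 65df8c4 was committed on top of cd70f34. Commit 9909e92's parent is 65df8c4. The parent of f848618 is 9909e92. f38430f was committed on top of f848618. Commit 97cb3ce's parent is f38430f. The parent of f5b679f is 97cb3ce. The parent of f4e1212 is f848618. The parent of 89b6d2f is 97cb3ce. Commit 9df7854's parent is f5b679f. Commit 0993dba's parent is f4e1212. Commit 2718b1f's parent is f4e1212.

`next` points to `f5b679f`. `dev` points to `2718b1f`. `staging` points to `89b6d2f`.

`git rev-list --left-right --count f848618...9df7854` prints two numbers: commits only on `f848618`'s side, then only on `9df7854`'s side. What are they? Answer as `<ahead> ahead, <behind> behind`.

Reachable from f848618: {39210ce, 65df8c4, 69aac24, 9909e92, a2527c5, cd70f34, dc84cdb, f848618}.
Reachable from 9df7854: {39210ce, 65df8c4, 69aac24, 97cb3ce, 9909e92, 9df7854, a2527c5, cd70f34, dc84cdb, f38430f, f5b679f, f848618}.
Only in f848618's history (ahead): {} — 0.
Only in 9df7854's history (behind): {97cb3ce, 9df7854, f38430f, f5b679f} — 4.

0 ahead, 4 behind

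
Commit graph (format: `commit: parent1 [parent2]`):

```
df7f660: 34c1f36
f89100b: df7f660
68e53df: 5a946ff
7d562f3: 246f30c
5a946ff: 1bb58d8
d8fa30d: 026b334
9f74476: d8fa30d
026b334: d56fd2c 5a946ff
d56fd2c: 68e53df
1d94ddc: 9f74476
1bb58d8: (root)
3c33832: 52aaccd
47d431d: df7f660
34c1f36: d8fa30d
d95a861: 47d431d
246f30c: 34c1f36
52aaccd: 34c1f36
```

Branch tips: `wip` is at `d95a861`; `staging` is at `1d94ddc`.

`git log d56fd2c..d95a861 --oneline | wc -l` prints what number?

Reachable from d95a861: {026b334, 1bb58d8, 34c1f36, 47d431d, 5a946ff, 68e53df, d56fd2c, d8fa30d, d95a861, df7f660}.
Reachable from d56fd2c: {1bb58d8, 5a946ff, 68e53df, d56fd2c}.
In d95a861's history but not d56fd2c's: {026b334, 34c1f36, 47d431d, d8fa30d, d95a861, df7f660} — 6 commits.

6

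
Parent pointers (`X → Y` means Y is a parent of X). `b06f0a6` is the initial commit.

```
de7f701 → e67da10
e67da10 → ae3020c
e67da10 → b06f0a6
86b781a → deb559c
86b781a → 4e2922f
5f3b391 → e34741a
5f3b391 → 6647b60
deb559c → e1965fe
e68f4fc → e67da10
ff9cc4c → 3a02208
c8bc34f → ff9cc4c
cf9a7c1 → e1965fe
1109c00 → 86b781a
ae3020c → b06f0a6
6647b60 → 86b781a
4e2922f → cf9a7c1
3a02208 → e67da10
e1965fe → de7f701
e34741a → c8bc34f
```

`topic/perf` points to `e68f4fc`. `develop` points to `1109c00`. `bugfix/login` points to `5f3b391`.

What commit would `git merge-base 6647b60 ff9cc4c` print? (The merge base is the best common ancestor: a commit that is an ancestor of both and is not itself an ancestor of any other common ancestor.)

Ancestors of 6647b60: {4e2922f, 6647b60, 86b781a, ae3020c, b06f0a6, cf9a7c1, de7f701, deb559c, e1965fe, e67da10}.
Ancestors of ff9cc4c: {3a02208, ae3020c, b06f0a6, e67da10, ff9cc4c}.
Common ancestors: {ae3020c, b06f0a6, e67da10}.
Among these, e67da10 is not an ancestor of any other common ancestor — it is the merge base.

e67da10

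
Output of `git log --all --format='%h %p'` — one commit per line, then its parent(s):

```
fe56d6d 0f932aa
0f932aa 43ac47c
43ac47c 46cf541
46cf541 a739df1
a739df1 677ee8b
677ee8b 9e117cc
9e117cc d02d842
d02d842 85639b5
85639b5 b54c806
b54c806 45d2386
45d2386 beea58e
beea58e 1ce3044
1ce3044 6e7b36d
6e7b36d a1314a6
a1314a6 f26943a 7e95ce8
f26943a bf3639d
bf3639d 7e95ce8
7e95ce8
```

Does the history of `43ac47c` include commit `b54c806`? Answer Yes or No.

Ancestors of 43ac47c (commits reachable by following parents): {1ce3044, 43ac47c, 45d2386, 46cf541, 677ee8b, 6e7b36d, 7e95ce8, 85639b5, 9e117cc, a1314a6, a739df1, b54c806, beea58e, bf3639d, d02d842, f26943a}.
b54c806 is in that set, so it is an ancestor of 43ac47c.

Yes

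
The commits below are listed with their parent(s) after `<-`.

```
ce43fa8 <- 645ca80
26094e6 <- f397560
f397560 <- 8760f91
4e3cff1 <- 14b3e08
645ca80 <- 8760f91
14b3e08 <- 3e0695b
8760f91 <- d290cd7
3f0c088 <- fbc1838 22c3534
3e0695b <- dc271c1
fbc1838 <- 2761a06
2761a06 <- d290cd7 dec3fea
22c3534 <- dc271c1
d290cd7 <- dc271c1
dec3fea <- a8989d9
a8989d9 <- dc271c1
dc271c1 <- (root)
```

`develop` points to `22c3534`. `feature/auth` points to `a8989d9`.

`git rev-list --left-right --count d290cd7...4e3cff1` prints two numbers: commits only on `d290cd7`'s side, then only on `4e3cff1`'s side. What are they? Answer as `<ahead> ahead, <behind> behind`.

Reachable from d290cd7: {d290cd7, dc271c1}.
Reachable from 4e3cff1: {14b3e08, 3e0695b, 4e3cff1, dc271c1}.
Only in d290cd7's history (ahead): {d290cd7} — 1.
Only in 4e3cff1's history (behind): {14b3e08, 3e0695b, 4e3cff1} — 3.

1 ahead, 3 behind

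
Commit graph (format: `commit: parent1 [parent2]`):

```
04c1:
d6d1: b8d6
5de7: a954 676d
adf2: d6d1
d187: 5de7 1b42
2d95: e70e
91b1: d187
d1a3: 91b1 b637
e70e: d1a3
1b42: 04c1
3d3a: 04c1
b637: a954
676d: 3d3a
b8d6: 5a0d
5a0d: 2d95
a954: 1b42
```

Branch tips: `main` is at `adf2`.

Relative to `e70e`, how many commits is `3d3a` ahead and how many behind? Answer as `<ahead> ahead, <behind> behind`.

Reachable from 3d3a: {04c1, 3d3a}.
Reachable from e70e: {04c1, 1b42, 3d3a, 5de7, 676d, 91b1, a954, b637, d187, d1a3, e70e}.
Only in 3d3a's history (ahead): {} — 0.
Only in e70e's history (behind): {1b42, 5de7, 676d, 91b1, a954, b637, d187, d1a3, e70e} — 9.

0 ahead, 9 behind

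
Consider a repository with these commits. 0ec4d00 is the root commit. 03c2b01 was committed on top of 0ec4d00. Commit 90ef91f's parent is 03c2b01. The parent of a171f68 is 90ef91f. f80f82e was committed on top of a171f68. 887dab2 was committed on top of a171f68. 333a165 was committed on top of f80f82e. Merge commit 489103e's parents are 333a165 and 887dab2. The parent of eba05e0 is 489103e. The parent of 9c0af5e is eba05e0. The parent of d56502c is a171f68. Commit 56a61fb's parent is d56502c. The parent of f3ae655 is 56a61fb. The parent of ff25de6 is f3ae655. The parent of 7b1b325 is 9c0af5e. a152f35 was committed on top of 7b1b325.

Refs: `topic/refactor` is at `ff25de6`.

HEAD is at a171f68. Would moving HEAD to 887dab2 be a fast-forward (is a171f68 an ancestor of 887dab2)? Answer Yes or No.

A fast-forward from a171f68 to 887dab2 is possible iff a171f68 is an ancestor of 887dab2.
Ancestors of 887dab2: {03c2b01, 0ec4d00, 887dab2, 90ef91f, a171f68}.
a171f68 is among them, so fast-forward is possible.

Yes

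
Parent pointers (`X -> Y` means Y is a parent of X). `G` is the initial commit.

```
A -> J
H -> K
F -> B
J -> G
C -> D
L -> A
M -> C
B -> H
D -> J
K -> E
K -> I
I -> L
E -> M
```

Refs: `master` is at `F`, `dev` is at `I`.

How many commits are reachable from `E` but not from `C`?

2

Reachable from E: {C, D, E, G, J, M}.
Reachable from C: {C, D, G, J}.
In E's history but not C's: {E, M} — 2 commits.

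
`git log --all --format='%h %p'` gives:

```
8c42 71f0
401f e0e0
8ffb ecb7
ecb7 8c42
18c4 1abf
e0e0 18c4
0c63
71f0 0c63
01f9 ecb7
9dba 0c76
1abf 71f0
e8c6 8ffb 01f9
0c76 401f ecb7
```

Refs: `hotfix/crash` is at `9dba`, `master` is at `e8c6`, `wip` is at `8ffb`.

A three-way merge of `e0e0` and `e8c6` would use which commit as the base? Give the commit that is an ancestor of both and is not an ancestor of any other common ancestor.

Ancestors of e0e0: {0c63, 18c4, 1abf, 71f0, e0e0}.
Ancestors of e8c6: {01f9, 0c63, 71f0, 8c42, 8ffb, e8c6, ecb7}.
Common ancestors: {0c63, 71f0}.
Among these, 71f0 is not an ancestor of any other common ancestor — it is the merge base.

71f0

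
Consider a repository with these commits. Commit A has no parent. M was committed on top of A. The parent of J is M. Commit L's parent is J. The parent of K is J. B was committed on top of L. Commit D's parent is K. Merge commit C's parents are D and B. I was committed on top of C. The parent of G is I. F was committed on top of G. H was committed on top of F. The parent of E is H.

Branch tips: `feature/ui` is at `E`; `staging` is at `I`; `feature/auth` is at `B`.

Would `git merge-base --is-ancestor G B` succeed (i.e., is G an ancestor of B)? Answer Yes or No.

No

Ancestors of B: {A, B, J, L, M}.
G is not in that set, so it is not an ancestor of B.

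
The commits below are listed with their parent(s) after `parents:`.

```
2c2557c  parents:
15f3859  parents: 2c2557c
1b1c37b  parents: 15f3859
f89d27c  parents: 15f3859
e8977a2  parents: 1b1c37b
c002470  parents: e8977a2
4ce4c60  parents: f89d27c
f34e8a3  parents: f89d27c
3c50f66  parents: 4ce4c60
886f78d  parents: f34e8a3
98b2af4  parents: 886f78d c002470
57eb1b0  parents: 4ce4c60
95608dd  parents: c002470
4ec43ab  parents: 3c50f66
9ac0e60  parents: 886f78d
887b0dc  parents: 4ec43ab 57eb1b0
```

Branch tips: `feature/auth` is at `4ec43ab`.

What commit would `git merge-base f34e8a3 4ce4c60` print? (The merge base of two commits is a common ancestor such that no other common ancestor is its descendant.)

f89d27c

Ancestors of f34e8a3: {15f3859, 2c2557c, f34e8a3, f89d27c}.
Ancestors of 4ce4c60: {15f3859, 2c2557c, 4ce4c60, f89d27c}.
Common ancestors: {15f3859, 2c2557c, f89d27c}.
Among these, f89d27c is not an ancestor of any other common ancestor — it is the merge base.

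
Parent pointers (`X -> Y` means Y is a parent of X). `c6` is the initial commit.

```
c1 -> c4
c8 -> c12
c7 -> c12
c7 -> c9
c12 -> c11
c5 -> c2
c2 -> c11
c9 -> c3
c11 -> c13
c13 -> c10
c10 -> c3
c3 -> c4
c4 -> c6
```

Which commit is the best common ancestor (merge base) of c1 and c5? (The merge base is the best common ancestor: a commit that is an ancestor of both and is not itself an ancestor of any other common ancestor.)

c4

Ancestors of c1: {c1, c4, c6}.
Ancestors of c5: {c10, c11, c13, c2, c3, c4, c5, c6}.
Common ancestors: {c4, c6}.
Among these, c4 is not an ancestor of any other common ancestor — it is the merge base.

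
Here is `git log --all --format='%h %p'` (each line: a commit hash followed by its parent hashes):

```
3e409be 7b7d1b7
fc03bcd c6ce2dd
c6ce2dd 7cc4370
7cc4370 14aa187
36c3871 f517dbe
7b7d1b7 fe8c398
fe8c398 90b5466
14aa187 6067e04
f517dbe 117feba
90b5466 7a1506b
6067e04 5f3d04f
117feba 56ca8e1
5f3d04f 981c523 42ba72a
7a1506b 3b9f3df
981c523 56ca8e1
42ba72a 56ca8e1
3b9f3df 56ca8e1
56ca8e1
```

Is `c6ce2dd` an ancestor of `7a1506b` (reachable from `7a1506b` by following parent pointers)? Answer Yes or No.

No

Ancestors of 7a1506b: {3b9f3df, 56ca8e1, 7a1506b}.
c6ce2dd is not in that set, so it is not an ancestor of 7a1506b.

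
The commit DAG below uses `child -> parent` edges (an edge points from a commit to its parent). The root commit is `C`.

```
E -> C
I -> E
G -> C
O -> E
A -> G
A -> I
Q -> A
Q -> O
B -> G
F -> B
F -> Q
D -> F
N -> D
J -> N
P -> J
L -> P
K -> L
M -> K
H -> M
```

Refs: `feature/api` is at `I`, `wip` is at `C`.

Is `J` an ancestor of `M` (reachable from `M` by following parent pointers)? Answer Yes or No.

Ancestors of M (commits reachable by following parents): {A, B, C, D, E, F, G, I, J, K, L, M, N, O, P, Q}.
J is in that set, so it is an ancestor of M.

Yes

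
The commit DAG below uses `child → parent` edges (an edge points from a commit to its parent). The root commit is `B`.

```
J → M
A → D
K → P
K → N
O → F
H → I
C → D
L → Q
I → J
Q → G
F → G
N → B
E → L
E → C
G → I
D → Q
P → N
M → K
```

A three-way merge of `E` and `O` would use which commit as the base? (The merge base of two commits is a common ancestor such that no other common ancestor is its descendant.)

G

Ancestors of E: {B, C, D, E, G, I, J, K, L, M, N, P, Q}.
Ancestors of O: {B, F, G, I, J, K, M, N, O, P}.
Common ancestors: {B, G, I, J, K, M, N, P}.
Among these, G is not an ancestor of any other common ancestor — it is the merge base.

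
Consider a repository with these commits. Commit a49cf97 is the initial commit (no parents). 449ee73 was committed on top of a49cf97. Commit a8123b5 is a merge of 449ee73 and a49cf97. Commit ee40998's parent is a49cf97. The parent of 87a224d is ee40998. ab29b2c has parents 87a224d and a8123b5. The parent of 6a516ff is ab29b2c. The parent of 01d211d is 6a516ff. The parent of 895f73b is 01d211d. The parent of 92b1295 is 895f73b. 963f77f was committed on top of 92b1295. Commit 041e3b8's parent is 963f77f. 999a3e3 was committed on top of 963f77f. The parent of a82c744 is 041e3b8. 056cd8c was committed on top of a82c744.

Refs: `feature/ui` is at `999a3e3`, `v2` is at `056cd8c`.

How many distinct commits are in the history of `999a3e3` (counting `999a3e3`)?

12

Walking parent pointers from 999a3e3: reachable set = {01d211d, 449ee73, 6a516ff, 87a224d, 895f73b, 92b1295, 963f77f, 999a3e3, a49cf97, a8123b5, ab29b2c, ee40998}.
That is 12 commits.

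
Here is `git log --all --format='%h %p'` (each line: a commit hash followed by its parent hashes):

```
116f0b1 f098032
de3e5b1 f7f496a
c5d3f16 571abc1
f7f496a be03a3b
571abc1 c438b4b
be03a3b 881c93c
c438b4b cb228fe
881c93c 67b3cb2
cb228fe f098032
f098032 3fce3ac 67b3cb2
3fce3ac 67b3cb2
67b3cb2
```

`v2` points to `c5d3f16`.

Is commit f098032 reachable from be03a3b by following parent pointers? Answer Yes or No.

Ancestors of be03a3b: {67b3cb2, 881c93c, be03a3b}.
f098032 is not in that set, so it is not an ancestor of be03a3b.

No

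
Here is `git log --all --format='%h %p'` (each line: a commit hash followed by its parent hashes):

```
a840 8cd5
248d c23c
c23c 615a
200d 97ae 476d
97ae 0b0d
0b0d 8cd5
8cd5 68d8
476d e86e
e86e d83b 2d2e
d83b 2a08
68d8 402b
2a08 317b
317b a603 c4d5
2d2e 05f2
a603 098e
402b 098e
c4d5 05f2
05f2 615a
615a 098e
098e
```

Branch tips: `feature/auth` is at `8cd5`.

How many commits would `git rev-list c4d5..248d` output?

2

Reachable from 248d: {098e, 248d, 615a, c23c}.
Reachable from c4d5: {05f2, 098e, 615a, c4d5}.
In 248d's history but not c4d5's: {248d, c23c} — 2 commits.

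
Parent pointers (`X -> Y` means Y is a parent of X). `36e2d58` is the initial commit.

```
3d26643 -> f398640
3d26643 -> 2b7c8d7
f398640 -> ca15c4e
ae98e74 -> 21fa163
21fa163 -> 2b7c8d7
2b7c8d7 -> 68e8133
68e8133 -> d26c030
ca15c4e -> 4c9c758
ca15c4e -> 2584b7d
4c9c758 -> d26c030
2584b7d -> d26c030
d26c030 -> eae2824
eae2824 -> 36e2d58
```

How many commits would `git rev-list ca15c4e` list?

Walking parent pointers from ca15c4e: reachable set = {2584b7d, 36e2d58, 4c9c758, ca15c4e, d26c030, eae2824}.
That is 6 commits.

6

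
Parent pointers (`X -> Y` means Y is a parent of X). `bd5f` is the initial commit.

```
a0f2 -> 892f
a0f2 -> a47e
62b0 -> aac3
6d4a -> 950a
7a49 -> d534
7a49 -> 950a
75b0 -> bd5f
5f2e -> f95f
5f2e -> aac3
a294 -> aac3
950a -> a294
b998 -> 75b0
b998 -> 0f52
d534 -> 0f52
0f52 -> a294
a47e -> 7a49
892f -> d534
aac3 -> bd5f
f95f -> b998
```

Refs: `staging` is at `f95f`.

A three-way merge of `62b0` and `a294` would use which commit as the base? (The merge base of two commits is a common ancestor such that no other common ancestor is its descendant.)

aac3

Ancestors of 62b0: {62b0, aac3, bd5f}.
Ancestors of a294: {a294, aac3, bd5f}.
Common ancestors: {aac3, bd5f}.
Among these, aac3 is not an ancestor of any other common ancestor — it is the merge base.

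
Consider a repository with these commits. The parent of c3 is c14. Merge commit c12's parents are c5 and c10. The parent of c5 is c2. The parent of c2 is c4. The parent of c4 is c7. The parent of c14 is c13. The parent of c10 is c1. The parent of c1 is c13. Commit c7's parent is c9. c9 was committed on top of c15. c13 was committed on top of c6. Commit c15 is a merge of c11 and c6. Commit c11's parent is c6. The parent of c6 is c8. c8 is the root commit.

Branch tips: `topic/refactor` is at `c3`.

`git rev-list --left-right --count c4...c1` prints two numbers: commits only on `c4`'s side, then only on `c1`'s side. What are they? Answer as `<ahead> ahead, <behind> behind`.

Reachable from c4: {c11, c15, c4, c6, c7, c8, c9}.
Reachable from c1: {c1, c13, c6, c8}.
Only in c4's history (ahead): {c11, c15, c4, c7, c9} — 5.
Only in c1's history (behind): {c1, c13} — 2.

5 ahead, 2 behind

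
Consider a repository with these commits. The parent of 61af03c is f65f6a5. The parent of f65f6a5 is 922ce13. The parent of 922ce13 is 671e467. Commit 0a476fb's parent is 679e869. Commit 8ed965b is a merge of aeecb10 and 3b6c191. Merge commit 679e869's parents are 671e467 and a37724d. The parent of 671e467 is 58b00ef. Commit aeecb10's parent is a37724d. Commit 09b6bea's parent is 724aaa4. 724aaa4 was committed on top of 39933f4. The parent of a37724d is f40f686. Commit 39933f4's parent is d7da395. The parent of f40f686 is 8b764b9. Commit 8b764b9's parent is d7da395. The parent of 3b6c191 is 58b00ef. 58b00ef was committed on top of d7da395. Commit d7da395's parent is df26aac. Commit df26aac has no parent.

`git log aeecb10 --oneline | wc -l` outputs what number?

6

Walking parent pointers from aeecb10: reachable set = {8b764b9, a37724d, aeecb10, d7da395, df26aac, f40f686}.
That is 6 commits.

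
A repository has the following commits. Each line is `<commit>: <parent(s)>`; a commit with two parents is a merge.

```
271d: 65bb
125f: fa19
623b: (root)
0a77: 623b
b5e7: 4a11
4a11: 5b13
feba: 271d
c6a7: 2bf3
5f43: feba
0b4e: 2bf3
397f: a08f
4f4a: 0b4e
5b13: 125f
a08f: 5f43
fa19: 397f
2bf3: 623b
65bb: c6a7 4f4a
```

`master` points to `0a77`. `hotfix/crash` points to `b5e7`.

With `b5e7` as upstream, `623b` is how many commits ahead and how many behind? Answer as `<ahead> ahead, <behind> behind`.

0 ahead, 15 behind

Reachable from 623b: {623b}.
Reachable from b5e7: {0b4e, 125f, 271d, 2bf3, 397f, 4a11, 4f4a, 5b13, 5f43, 623b, 65bb, a08f, b5e7, c6a7, fa19, feba}.
Only in 623b's history (ahead): {} — 0.
Only in b5e7's history (behind): {0b4e, 125f, 271d, 2bf3, 397f, 4a11, 4f4a, 5b13, 5f43, 65bb, a08f, b5e7, c6a7, fa19, feba} — 15.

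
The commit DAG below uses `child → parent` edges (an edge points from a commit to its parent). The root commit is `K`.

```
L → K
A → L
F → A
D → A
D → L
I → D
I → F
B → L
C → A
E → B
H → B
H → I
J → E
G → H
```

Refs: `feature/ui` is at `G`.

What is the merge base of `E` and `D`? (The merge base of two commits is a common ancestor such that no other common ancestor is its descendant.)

Ancestors of E: {B, E, K, L}.
Ancestors of D: {A, D, K, L}.
Common ancestors: {K, L}.
Among these, L is not an ancestor of any other common ancestor — it is the merge base.

L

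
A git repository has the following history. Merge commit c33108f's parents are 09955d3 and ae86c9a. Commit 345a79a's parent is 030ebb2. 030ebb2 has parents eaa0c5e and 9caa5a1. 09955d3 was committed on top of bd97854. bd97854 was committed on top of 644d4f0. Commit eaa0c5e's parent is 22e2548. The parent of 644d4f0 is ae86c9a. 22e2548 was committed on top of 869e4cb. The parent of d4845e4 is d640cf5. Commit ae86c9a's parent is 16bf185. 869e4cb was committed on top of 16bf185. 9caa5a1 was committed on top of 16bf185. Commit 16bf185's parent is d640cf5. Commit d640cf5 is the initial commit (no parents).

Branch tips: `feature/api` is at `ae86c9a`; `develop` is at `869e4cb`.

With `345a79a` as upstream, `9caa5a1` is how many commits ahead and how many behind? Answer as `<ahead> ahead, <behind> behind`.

Reachable from 9caa5a1: {16bf185, 9caa5a1, d640cf5}.
Reachable from 345a79a: {030ebb2, 16bf185, 22e2548, 345a79a, 869e4cb, 9caa5a1, d640cf5, eaa0c5e}.
Only in 9caa5a1's history (ahead): {} — 0.
Only in 345a79a's history (behind): {030ebb2, 22e2548, 345a79a, 869e4cb, eaa0c5e} — 5.

0 ahead, 5 behind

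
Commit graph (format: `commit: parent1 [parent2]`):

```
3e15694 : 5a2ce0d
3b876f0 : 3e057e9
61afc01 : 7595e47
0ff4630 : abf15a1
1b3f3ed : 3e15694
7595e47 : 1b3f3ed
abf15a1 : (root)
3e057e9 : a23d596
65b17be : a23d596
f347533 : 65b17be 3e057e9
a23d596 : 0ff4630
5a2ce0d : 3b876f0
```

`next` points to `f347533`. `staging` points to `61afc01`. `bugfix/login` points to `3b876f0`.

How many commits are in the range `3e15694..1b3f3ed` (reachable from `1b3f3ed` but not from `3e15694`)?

1

Reachable from 1b3f3ed: {0ff4630, 1b3f3ed, 3b876f0, 3e057e9, 3e15694, 5a2ce0d, a23d596, abf15a1}.
Reachable from 3e15694: {0ff4630, 3b876f0, 3e057e9, 3e15694, 5a2ce0d, a23d596, abf15a1}.
In 1b3f3ed's history but not 3e15694's: {1b3f3ed} — 1 commit.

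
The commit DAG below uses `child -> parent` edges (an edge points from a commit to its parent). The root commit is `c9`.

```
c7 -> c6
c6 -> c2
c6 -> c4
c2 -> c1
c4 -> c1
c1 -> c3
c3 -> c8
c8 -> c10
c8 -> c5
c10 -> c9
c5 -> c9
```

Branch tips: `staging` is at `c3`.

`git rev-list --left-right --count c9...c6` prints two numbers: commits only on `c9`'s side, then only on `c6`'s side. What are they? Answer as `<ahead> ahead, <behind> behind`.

0 ahead, 8 behind

Reachable from c9: {c9}.
Reachable from c6: {c1, c10, c2, c3, c4, c5, c6, c8, c9}.
Only in c9's history (ahead): {} — 0.
Only in c6's history (behind): {c1, c10, c2, c3, c4, c5, c6, c8} — 8.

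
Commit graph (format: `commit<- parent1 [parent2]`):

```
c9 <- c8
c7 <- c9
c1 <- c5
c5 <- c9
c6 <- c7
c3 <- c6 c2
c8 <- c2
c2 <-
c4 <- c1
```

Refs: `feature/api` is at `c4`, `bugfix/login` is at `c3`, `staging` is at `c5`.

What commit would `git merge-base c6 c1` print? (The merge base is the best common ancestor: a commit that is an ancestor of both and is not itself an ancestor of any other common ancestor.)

c9

Ancestors of c6: {c2, c6, c7, c8, c9}.
Ancestors of c1: {c1, c2, c5, c8, c9}.
Common ancestors: {c2, c8, c9}.
Among these, c9 is not an ancestor of any other common ancestor — it is the merge base.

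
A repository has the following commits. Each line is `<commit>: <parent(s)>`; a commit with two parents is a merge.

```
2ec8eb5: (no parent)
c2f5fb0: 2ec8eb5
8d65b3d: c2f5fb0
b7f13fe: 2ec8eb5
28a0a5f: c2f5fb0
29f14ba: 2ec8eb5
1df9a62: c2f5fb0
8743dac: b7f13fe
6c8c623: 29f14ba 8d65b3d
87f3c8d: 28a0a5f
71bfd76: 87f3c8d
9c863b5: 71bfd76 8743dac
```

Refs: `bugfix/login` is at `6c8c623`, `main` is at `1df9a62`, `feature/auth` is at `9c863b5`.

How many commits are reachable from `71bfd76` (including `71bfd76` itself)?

5

Walking parent pointers from 71bfd76: reachable set = {28a0a5f, 2ec8eb5, 71bfd76, 87f3c8d, c2f5fb0}.
That is 5 commits.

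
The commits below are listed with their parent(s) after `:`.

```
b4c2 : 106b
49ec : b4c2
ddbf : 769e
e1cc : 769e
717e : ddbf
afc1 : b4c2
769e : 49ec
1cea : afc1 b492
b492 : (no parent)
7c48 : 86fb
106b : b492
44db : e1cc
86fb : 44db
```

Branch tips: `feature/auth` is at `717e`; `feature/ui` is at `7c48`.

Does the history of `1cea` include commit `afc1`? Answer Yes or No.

Yes

Ancestors of 1cea (commits reachable by following parents): {106b, 1cea, afc1, b492, b4c2}.
afc1 is in that set, so it is an ancestor of 1cea.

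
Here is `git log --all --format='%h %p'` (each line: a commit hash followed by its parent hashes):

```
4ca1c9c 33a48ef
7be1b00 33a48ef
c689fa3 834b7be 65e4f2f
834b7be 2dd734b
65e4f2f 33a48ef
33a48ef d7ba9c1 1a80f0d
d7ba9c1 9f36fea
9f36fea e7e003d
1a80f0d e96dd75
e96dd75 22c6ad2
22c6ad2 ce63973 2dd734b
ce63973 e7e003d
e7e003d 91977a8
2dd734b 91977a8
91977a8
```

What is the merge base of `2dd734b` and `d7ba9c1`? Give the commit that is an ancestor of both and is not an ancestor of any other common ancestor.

91977a8

Ancestors of 2dd734b: {2dd734b, 91977a8}.
Ancestors of d7ba9c1: {91977a8, 9f36fea, d7ba9c1, e7e003d}.
Common ancestors: {91977a8}.
The only common ancestor is 91977a8, so it is the merge base.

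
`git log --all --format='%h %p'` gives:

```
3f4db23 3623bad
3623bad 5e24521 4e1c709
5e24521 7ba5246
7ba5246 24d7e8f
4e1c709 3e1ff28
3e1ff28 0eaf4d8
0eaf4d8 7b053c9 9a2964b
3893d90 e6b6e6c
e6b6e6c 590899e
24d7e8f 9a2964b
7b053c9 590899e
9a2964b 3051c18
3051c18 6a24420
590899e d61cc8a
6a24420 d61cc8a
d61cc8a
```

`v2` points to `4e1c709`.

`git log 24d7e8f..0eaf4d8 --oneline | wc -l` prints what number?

Reachable from 0eaf4d8: {0eaf4d8, 3051c18, 590899e, 6a24420, 7b053c9, 9a2964b, d61cc8a}.
Reachable from 24d7e8f: {24d7e8f, 3051c18, 6a24420, 9a2964b, d61cc8a}.
In 0eaf4d8's history but not 24d7e8f's: {0eaf4d8, 590899e, 7b053c9} — 3 commits.

3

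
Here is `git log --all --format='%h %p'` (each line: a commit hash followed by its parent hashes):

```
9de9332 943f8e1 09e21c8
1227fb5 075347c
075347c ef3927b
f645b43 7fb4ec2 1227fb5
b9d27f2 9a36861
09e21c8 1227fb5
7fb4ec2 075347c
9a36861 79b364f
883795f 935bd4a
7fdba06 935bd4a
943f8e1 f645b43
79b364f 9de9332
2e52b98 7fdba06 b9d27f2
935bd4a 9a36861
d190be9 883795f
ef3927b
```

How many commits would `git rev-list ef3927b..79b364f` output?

Reachable from 79b364f: {075347c, 09e21c8, 1227fb5, 79b364f, 7fb4ec2, 943f8e1, 9de9332, ef3927b, f645b43}.
Reachable from ef3927b: {ef3927b}.
In 79b364f's history but not ef3927b's: {075347c, 09e21c8, 1227fb5, 79b364f, 7fb4ec2, 943f8e1, 9de9332, f645b43} — 8 commits.

8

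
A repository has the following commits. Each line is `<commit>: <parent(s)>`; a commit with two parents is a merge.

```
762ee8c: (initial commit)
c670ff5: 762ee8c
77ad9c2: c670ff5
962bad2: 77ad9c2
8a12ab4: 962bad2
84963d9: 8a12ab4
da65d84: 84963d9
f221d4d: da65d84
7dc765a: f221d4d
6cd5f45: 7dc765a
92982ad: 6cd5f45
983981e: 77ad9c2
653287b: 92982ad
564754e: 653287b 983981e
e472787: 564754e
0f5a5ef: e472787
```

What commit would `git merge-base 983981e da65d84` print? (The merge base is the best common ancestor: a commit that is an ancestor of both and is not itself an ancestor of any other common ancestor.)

Ancestors of 983981e: {762ee8c, 77ad9c2, 983981e, c670ff5}.
Ancestors of da65d84: {762ee8c, 77ad9c2, 84963d9, 8a12ab4, 962bad2, c670ff5, da65d84}.
Common ancestors: {762ee8c, 77ad9c2, c670ff5}.
Among these, 77ad9c2 is not an ancestor of any other common ancestor — it is the merge base.

77ad9c2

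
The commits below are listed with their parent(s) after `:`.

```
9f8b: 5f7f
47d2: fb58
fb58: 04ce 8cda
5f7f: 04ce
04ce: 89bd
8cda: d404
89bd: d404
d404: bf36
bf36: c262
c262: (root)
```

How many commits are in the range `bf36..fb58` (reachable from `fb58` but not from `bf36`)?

5

Reachable from fb58: {04ce, 89bd, 8cda, bf36, c262, d404, fb58}.
Reachable from bf36: {bf36, c262}.
In fb58's history but not bf36's: {04ce, 89bd, 8cda, d404, fb58} — 5 commits.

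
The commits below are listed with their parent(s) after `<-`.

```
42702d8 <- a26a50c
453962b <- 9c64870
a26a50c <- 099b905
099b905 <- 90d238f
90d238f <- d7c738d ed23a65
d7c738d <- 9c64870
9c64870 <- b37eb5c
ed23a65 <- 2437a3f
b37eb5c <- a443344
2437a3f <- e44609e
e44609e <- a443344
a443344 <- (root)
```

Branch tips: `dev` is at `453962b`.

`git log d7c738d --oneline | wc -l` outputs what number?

Walking parent pointers from d7c738d: reachable set = {9c64870, a443344, b37eb5c, d7c738d}.
That is 4 commits.

4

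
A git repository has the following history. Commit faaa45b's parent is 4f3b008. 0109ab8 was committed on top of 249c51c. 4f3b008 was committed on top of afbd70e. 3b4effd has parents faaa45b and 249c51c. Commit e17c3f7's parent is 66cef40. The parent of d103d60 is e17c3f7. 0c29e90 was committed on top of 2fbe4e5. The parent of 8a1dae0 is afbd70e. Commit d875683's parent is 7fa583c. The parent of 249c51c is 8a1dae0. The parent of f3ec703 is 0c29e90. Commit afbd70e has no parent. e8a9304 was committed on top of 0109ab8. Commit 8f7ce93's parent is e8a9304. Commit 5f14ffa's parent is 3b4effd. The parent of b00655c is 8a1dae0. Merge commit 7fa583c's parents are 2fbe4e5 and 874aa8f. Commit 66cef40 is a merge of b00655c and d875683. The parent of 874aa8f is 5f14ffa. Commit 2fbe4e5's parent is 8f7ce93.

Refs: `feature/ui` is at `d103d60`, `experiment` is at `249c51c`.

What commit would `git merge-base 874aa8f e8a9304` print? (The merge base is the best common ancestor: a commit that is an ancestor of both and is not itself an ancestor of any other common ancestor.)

Ancestors of 874aa8f: {249c51c, 3b4effd, 4f3b008, 5f14ffa, 874aa8f, 8a1dae0, afbd70e, faaa45b}.
Ancestors of e8a9304: {0109ab8, 249c51c, 8a1dae0, afbd70e, e8a9304}.
Common ancestors: {249c51c, 8a1dae0, afbd70e}.
Among these, 249c51c is not an ancestor of any other common ancestor — it is the merge base.

249c51c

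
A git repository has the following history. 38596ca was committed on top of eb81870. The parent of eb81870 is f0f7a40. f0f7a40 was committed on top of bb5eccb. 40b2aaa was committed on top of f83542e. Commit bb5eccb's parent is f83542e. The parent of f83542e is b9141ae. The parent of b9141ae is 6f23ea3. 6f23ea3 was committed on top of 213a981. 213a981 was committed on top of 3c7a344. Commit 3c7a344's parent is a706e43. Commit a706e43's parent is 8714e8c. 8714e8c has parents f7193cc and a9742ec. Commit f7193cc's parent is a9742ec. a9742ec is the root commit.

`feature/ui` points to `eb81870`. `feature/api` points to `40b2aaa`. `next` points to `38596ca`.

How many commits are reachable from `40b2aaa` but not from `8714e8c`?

7

Reachable from 40b2aaa: {213a981, 3c7a344, 40b2aaa, 6f23ea3, 8714e8c, a706e43, a9742ec, b9141ae, f7193cc, f83542e}.
Reachable from 8714e8c: {8714e8c, a9742ec, f7193cc}.
In 40b2aaa's history but not 8714e8c's: {213a981, 3c7a344, 40b2aaa, 6f23ea3, a706e43, b9141ae, f83542e} — 7 commits.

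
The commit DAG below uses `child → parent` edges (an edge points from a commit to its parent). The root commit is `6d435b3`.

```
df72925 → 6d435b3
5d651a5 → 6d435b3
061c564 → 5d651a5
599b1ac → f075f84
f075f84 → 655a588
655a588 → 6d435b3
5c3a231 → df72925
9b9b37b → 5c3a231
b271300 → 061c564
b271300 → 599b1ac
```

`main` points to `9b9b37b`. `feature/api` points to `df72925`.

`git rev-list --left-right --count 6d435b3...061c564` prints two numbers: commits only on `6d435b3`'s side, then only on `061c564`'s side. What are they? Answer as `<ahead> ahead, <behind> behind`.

0 ahead, 2 behind

Reachable from 6d435b3: {6d435b3}.
Reachable from 061c564: {061c564, 5d651a5, 6d435b3}.
Only in 6d435b3's history (ahead): {} — 0.
Only in 061c564's history (behind): {061c564, 5d651a5} — 2.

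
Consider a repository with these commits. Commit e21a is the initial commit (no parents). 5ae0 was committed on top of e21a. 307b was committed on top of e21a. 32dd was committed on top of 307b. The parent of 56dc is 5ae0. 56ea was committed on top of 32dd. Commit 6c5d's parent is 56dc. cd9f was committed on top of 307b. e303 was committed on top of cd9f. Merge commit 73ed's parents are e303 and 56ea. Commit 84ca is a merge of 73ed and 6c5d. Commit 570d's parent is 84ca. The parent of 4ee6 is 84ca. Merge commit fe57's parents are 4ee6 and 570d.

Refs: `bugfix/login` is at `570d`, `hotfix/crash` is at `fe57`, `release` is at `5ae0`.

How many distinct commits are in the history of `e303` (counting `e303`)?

4

Walking parent pointers from e303: reachable set = {307b, cd9f, e21a, e303}.
That is 4 commits.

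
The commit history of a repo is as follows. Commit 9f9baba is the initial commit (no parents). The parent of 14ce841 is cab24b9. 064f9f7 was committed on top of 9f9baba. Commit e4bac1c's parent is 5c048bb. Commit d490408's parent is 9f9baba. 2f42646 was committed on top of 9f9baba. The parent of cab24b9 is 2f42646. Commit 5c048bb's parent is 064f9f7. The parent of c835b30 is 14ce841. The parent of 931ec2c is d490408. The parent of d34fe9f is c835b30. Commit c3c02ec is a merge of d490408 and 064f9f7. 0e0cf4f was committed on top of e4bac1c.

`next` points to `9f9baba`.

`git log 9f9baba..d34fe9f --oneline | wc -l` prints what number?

Reachable from d34fe9f: {14ce841, 2f42646, 9f9baba, c835b30, cab24b9, d34fe9f}.
Reachable from 9f9baba: {9f9baba}.
In d34fe9f's history but not 9f9baba's: {14ce841, 2f42646, c835b30, cab24b9, d34fe9f} — 5 commits.

5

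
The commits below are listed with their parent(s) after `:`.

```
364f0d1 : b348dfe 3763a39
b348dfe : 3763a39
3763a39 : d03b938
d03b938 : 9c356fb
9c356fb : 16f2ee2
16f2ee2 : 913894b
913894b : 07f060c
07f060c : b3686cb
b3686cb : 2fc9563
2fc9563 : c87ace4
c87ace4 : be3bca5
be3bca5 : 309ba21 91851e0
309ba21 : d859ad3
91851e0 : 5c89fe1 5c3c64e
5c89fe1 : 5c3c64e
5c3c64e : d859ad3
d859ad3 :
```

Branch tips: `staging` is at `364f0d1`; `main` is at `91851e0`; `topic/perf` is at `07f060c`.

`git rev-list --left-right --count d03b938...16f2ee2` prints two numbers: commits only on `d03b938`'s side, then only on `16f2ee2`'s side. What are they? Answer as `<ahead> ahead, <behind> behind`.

2 ahead, 0 behind

Reachable from d03b938: {07f060c, 16f2ee2, 2fc9563, 309ba21, 5c3c64e, 5c89fe1, 913894b, 91851e0, 9c356fb, b3686cb, be3bca5, c87ace4, d03b938, d859ad3}.
Reachable from 16f2ee2: {07f060c, 16f2ee2, 2fc9563, 309ba21, 5c3c64e, 5c89fe1, 913894b, 91851e0, b3686cb, be3bca5, c87ace4, d859ad3}.
Only in d03b938's history (ahead): {9c356fb, d03b938} — 2.
Only in 16f2ee2's history (behind): {} — 0.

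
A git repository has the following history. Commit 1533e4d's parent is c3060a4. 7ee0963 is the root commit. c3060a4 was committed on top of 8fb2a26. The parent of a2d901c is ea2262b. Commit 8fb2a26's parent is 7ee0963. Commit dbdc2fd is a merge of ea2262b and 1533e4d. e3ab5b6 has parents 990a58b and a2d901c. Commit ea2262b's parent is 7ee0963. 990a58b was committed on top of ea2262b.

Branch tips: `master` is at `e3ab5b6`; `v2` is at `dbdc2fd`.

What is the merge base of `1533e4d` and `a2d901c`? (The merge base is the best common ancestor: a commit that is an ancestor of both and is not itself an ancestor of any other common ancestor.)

7ee0963

Ancestors of 1533e4d: {1533e4d, 7ee0963, 8fb2a26, c3060a4}.
Ancestors of a2d901c: {7ee0963, a2d901c, ea2262b}.
Common ancestors: {7ee0963}.
The only common ancestor is 7ee0963, so it is the merge base.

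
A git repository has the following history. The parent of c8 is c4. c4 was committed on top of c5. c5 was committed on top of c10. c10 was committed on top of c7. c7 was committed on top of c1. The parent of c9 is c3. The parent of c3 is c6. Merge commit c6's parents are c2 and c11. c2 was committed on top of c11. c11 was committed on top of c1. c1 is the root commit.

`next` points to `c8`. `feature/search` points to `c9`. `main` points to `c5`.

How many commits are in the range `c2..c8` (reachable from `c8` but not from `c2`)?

Reachable from c8: {c1, c10, c4, c5, c7, c8}.
Reachable from c2: {c1, c11, c2}.
In c8's history but not c2's: {c10, c4, c5, c7, c8} — 5 commits.

5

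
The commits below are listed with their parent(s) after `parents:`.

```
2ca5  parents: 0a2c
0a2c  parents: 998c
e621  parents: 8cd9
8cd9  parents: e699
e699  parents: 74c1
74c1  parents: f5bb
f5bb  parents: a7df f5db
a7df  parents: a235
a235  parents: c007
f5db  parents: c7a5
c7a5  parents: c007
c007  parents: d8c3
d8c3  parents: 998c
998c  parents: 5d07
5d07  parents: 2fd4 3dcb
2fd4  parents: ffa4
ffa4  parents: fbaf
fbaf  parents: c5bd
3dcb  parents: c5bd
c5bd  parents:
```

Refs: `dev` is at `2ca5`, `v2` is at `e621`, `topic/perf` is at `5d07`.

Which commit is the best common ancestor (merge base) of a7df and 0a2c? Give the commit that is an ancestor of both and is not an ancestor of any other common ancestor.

Ancestors of a7df: {2fd4, 3dcb, 5d07, 998c, a235, a7df, c007, c5bd, d8c3, fbaf, ffa4}.
Ancestors of 0a2c: {0a2c, 2fd4, 3dcb, 5d07, 998c, c5bd, fbaf, ffa4}.
Common ancestors: {2fd4, 3dcb, 5d07, 998c, c5bd, fbaf, ffa4}.
Among these, 998c is not an ancestor of any other common ancestor — it is the merge base.

998c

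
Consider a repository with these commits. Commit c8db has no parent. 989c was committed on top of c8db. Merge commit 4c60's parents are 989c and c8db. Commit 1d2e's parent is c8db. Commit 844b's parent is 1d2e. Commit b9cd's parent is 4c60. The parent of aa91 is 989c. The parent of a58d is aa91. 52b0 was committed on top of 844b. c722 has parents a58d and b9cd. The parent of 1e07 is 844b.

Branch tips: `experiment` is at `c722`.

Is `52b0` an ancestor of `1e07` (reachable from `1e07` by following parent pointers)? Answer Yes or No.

Ancestors of 1e07: {1d2e, 1e07, 844b, c8db}.
52b0 is not in that set, so it is not an ancestor of 1e07.

No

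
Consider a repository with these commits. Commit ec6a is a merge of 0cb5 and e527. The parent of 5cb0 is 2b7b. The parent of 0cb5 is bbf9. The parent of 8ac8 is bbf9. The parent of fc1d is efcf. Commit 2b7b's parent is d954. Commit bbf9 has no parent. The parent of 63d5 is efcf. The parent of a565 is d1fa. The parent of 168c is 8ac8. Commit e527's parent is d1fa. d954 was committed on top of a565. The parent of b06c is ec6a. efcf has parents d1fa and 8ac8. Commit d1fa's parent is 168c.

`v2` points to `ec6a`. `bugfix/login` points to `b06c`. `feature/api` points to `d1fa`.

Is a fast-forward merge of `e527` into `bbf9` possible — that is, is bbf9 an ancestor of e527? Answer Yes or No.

A fast-forward from bbf9 to e527 is possible iff bbf9 is an ancestor of e527.
Ancestors of e527: {168c, 8ac8, bbf9, d1fa, e527}.
bbf9 is among them, so fast-forward is possible.

Yes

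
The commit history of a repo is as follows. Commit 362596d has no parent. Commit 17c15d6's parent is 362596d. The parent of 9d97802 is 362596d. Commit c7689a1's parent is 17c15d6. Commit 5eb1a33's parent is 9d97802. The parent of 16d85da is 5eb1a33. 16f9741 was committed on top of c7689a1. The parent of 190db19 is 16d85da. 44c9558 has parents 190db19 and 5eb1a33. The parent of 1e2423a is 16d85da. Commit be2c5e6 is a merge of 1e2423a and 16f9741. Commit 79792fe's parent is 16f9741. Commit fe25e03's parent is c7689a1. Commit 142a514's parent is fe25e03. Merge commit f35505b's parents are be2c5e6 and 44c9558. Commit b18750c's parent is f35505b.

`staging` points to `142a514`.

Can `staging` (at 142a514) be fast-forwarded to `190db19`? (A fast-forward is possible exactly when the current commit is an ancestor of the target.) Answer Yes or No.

No

A fast-forward from 142a514 to 190db19 is possible iff 142a514 is an ancestor of 190db19.
Ancestors of 190db19: {16d85da, 190db19, 362596d, 5eb1a33, 9d97802}.
142a514 is not among them, so fast-forward is not possible.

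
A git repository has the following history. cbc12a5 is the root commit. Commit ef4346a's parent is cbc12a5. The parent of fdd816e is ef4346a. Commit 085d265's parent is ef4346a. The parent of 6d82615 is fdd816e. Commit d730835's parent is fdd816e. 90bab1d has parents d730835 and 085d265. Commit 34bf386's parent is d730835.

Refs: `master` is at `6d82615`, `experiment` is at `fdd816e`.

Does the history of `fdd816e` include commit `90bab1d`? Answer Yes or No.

Ancestors of fdd816e: {cbc12a5, ef4346a, fdd816e}.
90bab1d is not in that set, so it is not an ancestor of fdd816e.

No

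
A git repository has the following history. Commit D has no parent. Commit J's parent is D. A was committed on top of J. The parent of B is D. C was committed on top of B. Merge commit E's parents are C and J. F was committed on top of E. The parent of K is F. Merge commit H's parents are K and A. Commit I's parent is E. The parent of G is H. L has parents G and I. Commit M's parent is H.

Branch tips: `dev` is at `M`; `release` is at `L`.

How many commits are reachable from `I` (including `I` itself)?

6

Walking parent pointers from I: reachable set = {B, C, D, E, I, J}.
That is 6 commits.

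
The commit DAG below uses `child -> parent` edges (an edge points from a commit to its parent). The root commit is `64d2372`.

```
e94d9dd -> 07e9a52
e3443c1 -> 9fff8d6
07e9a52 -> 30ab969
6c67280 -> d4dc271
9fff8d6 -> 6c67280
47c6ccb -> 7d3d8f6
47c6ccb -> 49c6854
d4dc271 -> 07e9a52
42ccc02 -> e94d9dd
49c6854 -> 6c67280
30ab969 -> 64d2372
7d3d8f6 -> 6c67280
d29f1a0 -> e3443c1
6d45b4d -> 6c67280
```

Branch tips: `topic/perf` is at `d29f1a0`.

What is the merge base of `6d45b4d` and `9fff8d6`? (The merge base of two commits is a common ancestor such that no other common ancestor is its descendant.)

Ancestors of 6d45b4d: {07e9a52, 30ab969, 64d2372, 6c67280, 6d45b4d, d4dc271}.
Ancestors of 9fff8d6: {07e9a52, 30ab969, 64d2372, 6c67280, 9fff8d6, d4dc271}.
Common ancestors: {07e9a52, 30ab969, 64d2372, 6c67280, d4dc271}.
Among these, 6c67280 is not an ancestor of any other common ancestor — it is the merge base.

6c67280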